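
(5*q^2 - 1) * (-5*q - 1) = -25*q^3 - 5*q^2 + 5*q + 1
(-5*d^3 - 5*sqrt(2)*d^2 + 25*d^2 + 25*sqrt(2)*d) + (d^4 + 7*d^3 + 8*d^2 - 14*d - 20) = d^4 + 2*d^3 - 5*sqrt(2)*d^2 + 33*d^2 - 14*d + 25*sqrt(2)*d - 20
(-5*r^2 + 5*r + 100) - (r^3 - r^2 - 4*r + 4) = -r^3 - 4*r^2 + 9*r + 96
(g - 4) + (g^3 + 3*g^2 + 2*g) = g^3 + 3*g^2 + 3*g - 4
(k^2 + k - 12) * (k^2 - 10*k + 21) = k^4 - 9*k^3 - k^2 + 141*k - 252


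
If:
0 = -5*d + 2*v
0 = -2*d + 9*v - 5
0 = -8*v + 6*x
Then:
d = 10/41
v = 25/41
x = 100/123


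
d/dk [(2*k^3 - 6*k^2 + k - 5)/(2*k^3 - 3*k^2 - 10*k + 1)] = (6*k^4 - 44*k^3 + 99*k^2 - 42*k - 49)/(4*k^6 - 12*k^5 - 31*k^4 + 64*k^3 + 94*k^2 - 20*k + 1)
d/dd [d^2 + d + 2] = 2*d + 1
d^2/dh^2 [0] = 0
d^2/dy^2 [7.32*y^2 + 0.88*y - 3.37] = 14.6400000000000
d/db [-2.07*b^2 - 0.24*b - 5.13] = -4.14*b - 0.24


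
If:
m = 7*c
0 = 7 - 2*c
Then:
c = 7/2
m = 49/2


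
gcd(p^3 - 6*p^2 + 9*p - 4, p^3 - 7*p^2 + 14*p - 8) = p^2 - 5*p + 4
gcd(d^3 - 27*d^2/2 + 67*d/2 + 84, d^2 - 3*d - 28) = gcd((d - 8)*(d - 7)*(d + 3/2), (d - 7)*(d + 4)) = d - 7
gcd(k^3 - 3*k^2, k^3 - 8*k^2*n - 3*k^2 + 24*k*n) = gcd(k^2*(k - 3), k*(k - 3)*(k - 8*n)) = k^2 - 3*k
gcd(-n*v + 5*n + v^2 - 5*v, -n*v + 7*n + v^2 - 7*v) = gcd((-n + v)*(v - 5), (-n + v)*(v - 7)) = -n + v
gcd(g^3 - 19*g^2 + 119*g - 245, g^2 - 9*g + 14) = g - 7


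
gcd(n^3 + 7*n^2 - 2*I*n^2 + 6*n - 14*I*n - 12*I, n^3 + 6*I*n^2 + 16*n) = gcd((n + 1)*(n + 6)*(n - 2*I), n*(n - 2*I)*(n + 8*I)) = n - 2*I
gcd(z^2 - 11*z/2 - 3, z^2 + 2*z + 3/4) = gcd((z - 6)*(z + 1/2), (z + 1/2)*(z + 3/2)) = z + 1/2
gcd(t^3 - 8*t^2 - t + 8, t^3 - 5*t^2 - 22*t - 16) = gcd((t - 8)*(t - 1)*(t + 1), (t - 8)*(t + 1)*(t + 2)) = t^2 - 7*t - 8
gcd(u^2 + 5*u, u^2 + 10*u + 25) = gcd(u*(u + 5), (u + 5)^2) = u + 5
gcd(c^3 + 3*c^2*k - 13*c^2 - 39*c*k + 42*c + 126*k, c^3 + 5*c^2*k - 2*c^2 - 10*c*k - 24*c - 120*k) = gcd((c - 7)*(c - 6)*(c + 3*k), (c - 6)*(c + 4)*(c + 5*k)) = c - 6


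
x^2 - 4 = (x - 2)*(x + 2)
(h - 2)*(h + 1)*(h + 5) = h^3 + 4*h^2 - 7*h - 10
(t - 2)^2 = t^2 - 4*t + 4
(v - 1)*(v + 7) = v^2 + 6*v - 7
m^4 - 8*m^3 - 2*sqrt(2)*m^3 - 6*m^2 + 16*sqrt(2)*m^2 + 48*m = m*(m - 8)*(m - 3*sqrt(2))*(m + sqrt(2))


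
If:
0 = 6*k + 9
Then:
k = -3/2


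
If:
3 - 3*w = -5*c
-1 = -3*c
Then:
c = 1/3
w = 14/9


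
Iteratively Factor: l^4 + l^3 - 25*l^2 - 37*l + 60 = (l - 1)*(l^3 + 2*l^2 - 23*l - 60) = (l - 1)*(l + 3)*(l^2 - l - 20) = (l - 5)*(l - 1)*(l + 3)*(l + 4)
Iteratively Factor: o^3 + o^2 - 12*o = (o + 4)*(o^2 - 3*o) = o*(o + 4)*(o - 3)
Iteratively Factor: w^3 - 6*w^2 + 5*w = (w)*(w^2 - 6*w + 5) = w*(w - 1)*(w - 5)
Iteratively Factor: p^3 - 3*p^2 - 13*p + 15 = (p + 3)*(p^2 - 6*p + 5) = (p - 5)*(p + 3)*(p - 1)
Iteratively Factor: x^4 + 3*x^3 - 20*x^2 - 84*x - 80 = (x + 2)*(x^3 + x^2 - 22*x - 40) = (x + 2)^2*(x^2 - x - 20) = (x + 2)^2*(x + 4)*(x - 5)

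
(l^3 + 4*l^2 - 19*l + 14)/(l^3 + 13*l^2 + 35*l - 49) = (l - 2)/(l + 7)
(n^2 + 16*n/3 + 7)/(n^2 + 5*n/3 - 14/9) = 3*(n + 3)/(3*n - 2)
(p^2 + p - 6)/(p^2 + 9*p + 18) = (p - 2)/(p + 6)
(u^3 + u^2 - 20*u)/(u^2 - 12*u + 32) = u*(u + 5)/(u - 8)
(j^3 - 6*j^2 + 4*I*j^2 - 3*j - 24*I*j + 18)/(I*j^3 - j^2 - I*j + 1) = (-I*j^2 + j*(3 + 6*I) - 18)/(j^2 - 1)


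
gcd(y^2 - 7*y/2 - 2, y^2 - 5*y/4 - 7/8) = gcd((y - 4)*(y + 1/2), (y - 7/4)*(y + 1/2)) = y + 1/2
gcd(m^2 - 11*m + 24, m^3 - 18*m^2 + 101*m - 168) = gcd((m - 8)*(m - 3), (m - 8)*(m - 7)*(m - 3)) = m^2 - 11*m + 24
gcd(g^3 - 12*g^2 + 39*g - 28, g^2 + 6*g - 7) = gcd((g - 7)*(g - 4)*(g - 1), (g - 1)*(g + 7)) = g - 1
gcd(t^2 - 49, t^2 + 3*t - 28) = t + 7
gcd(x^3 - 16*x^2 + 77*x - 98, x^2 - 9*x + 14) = x^2 - 9*x + 14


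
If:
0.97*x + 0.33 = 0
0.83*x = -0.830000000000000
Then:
No Solution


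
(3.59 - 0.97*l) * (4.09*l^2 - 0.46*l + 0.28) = -3.9673*l^3 + 15.1293*l^2 - 1.923*l + 1.0052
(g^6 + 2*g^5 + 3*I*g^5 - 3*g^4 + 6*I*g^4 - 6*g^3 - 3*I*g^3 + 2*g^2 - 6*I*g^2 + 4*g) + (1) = g^6 + 2*g^5 + 3*I*g^5 - 3*g^4 + 6*I*g^4 - 6*g^3 - 3*I*g^3 + 2*g^2 - 6*I*g^2 + 4*g + 1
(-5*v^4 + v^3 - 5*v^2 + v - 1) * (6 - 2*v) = 10*v^5 - 32*v^4 + 16*v^3 - 32*v^2 + 8*v - 6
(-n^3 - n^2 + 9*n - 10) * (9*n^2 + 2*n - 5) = -9*n^5 - 11*n^4 + 84*n^3 - 67*n^2 - 65*n + 50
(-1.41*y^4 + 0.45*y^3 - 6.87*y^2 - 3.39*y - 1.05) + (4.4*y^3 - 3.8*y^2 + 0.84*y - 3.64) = -1.41*y^4 + 4.85*y^3 - 10.67*y^2 - 2.55*y - 4.69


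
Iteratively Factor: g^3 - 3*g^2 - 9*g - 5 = (g - 5)*(g^2 + 2*g + 1) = (g - 5)*(g + 1)*(g + 1)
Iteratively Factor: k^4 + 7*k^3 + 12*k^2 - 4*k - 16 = (k - 1)*(k^3 + 8*k^2 + 20*k + 16) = (k - 1)*(k + 2)*(k^2 + 6*k + 8) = (k - 1)*(k + 2)^2*(k + 4)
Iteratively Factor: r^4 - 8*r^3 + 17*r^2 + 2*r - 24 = (r - 2)*(r^3 - 6*r^2 + 5*r + 12) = (r - 3)*(r - 2)*(r^2 - 3*r - 4) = (r - 3)*(r - 2)*(r + 1)*(r - 4)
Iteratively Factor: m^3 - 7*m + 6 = (m + 3)*(m^2 - 3*m + 2) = (m - 2)*(m + 3)*(m - 1)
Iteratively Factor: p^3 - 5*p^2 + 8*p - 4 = (p - 1)*(p^2 - 4*p + 4) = (p - 2)*(p - 1)*(p - 2)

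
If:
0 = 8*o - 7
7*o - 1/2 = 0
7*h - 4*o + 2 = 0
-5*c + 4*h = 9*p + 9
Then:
No Solution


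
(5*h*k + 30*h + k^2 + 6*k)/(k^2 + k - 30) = (5*h + k)/(k - 5)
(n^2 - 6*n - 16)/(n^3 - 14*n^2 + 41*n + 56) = (n + 2)/(n^2 - 6*n - 7)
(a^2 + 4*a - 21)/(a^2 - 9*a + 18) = (a + 7)/(a - 6)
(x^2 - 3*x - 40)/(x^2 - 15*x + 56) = (x + 5)/(x - 7)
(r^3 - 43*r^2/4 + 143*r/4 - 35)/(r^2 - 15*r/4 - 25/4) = (4*r^2 - 23*r + 28)/(4*r + 5)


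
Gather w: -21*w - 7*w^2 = -7*w^2 - 21*w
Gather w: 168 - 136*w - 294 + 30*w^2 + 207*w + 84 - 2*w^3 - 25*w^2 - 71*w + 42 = -2*w^3 + 5*w^2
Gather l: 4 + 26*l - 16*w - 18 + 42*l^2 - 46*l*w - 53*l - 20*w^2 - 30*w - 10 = 42*l^2 + l*(-46*w - 27) - 20*w^2 - 46*w - 24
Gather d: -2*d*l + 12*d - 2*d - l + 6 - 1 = d*(10 - 2*l) - l + 5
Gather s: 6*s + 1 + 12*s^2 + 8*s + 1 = 12*s^2 + 14*s + 2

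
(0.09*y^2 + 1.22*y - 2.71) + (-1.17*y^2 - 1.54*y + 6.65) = -1.08*y^2 - 0.32*y + 3.94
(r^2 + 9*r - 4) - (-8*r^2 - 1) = 9*r^2 + 9*r - 3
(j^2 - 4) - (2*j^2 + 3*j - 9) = -j^2 - 3*j + 5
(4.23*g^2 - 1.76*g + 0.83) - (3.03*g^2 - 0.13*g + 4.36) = 1.2*g^2 - 1.63*g - 3.53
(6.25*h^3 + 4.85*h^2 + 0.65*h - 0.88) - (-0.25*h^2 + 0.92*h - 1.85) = 6.25*h^3 + 5.1*h^2 - 0.27*h + 0.97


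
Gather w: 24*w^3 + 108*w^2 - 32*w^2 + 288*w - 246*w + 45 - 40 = 24*w^3 + 76*w^2 + 42*w + 5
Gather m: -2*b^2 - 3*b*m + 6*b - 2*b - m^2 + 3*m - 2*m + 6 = -2*b^2 + 4*b - m^2 + m*(1 - 3*b) + 6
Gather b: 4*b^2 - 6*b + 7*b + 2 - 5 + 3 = 4*b^2 + b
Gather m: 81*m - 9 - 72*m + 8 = 9*m - 1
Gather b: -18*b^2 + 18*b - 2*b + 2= -18*b^2 + 16*b + 2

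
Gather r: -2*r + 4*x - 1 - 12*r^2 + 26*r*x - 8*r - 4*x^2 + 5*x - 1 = -12*r^2 + r*(26*x - 10) - 4*x^2 + 9*x - 2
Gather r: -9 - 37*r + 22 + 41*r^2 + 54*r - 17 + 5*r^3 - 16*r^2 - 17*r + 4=5*r^3 + 25*r^2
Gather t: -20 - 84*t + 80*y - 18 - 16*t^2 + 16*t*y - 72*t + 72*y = -16*t^2 + t*(16*y - 156) + 152*y - 38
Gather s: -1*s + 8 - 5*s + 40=48 - 6*s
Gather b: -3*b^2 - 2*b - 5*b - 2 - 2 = -3*b^2 - 7*b - 4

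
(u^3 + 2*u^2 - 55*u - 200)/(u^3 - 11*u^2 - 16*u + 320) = (u + 5)/(u - 8)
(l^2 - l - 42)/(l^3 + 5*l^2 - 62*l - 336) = (l - 7)/(l^2 - l - 56)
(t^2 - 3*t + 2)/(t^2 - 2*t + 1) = (t - 2)/(t - 1)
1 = 1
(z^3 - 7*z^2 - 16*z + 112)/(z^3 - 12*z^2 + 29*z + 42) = (z^2 - 16)/(z^2 - 5*z - 6)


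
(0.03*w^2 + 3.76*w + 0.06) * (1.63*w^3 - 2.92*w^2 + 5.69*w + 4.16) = 0.0489*w^5 + 6.0412*w^4 - 10.7107*w^3 + 21.344*w^2 + 15.983*w + 0.2496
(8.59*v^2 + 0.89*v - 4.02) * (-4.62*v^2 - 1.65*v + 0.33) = -39.6858*v^4 - 18.2853*v^3 + 19.9386*v^2 + 6.9267*v - 1.3266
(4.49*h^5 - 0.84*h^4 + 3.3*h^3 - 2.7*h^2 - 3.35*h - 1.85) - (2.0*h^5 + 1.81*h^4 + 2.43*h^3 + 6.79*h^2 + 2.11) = 2.49*h^5 - 2.65*h^4 + 0.87*h^3 - 9.49*h^2 - 3.35*h - 3.96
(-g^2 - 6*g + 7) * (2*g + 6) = -2*g^3 - 18*g^2 - 22*g + 42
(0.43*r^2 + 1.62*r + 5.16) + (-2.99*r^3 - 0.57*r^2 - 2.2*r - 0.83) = -2.99*r^3 - 0.14*r^2 - 0.58*r + 4.33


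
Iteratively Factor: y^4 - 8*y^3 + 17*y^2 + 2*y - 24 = (y - 4)*(y^3 - 4*y^2 + y + 6) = (y - 4)*(y - 3)*(y^2 - y - 2) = (y - 4)*(y - 3)*(y + 1)*(y - 2)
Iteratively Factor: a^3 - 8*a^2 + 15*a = (a - 3)*(a^2 - 5*a) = (a - 5)*(a - 3)*(a)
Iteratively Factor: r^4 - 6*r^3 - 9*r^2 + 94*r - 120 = (r - 5)*(r^3 - r^2 - 14*r + 24) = (r - 5)*(r - 2)*(r^2 + r - 12) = (r - 5)*(r - 2)*(r + 4)*(r - 3)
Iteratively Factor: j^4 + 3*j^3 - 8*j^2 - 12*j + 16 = (j + 4)*(j^3 - j^2 - 4*j + 4) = (j - 1)*(j + 4)*(j^2 - 4) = (j - 1)*(j + 2)*(j + 4)*(j - 2)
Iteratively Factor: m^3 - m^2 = (m)*(m^2 - m) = m*(m - 1)*(m)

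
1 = 1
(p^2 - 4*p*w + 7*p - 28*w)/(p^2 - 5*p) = (p^2 - 4*p*w + 7*p - 28*w)/(p*(p - 5))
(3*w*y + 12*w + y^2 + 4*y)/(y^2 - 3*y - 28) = (3*w + y)/(y - 7)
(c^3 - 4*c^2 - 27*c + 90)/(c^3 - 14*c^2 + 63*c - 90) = (c + 5)/(c - 5)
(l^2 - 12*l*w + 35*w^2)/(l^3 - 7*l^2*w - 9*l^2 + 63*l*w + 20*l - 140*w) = (l - 5*w)/(l^2 - 9*l + 20)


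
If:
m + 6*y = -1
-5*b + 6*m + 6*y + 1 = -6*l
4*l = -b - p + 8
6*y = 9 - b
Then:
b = 9 - 6*y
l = 25/3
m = -6*y - 1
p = 6*y - 103/3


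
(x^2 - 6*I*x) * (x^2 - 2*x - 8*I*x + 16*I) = x^4 - 2*x^3 - 14*I*x^3 - 48*x^2 + 28*I*x^2 + 96*x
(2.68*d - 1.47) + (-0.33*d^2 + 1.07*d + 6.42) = -0.33*d^2 + 3.75*d + 4.95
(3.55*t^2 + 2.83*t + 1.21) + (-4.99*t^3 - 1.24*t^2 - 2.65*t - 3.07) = -4.99*t^3 + 2.31*t^2 + 0.18*t - 1.86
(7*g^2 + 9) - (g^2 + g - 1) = 6*g^2 - g + 10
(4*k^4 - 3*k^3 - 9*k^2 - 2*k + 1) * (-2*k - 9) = -8*k^5 - 30*k^4 + 45*k^3 + 85*k^2 + 16*k - 9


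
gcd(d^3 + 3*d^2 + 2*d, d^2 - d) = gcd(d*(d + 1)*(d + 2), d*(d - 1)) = d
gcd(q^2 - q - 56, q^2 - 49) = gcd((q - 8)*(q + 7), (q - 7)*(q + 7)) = q + 7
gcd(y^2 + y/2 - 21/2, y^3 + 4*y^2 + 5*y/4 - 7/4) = y + 7/2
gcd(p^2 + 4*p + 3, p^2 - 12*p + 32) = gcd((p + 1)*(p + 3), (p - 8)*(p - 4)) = 1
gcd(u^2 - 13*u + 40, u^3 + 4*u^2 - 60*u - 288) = u - 8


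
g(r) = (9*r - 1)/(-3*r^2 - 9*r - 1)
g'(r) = (6*r + 9)*(9*r - 1)/(-3*r^2 - 9*r - 1)^2 + 9/(-3*r^2 - 9*r - 1)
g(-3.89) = 3.16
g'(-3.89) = 3.19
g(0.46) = -0.54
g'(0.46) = -0.45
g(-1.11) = -2.08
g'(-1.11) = 0.78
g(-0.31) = -2.52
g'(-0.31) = -6.01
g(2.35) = -0.52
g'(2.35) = 0.08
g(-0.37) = -2.26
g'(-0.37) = -3.28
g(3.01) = -0.47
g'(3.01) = 0.07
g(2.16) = -0.54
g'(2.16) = 0.08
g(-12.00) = 0.34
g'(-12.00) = 0.04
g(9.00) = -0.25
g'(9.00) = 0.02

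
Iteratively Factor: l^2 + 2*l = (l + 2)*(l)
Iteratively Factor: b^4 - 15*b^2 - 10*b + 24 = (b - 4)*(b^3 + 4*b^2 + b - 6) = (b - 4)*(b + 2)*(b^2 + 2*b - 3) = (b - 4)*(b + 2)*(b + 3)*(b - 1)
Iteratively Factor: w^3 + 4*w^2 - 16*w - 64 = (w + 4)*(w^2 - 16) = (w - 4)*(w + 4)*(w + 4)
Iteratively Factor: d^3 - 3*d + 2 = (d - 1)*(d^2 + d - 2) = (d - 1)*(d + 2)*(d - 1)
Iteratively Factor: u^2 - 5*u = (u - 5)*(u)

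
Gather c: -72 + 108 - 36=0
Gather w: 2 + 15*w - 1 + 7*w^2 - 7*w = 7*w^2 + 8*w + 1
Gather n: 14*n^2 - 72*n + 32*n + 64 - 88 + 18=14*n^2 - 40*n - 6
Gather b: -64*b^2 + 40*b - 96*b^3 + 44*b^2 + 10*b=-96*b^3 - 20*b^2 + 50*b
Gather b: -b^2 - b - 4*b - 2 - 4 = -b^2 - 5*b - 6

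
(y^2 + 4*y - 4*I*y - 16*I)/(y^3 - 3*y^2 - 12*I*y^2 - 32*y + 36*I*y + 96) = (y + 4)/(y^2 - y*(3 + 8*I) + 24*I)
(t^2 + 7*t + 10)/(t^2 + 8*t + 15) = (t + 2)/(t + 3)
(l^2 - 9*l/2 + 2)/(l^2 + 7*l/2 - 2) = (l - 4)/(l + 4)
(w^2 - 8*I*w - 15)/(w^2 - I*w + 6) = (w - 5*I)/(w + 2*I)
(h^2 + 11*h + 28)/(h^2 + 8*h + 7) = (h + 4)/(h + 1)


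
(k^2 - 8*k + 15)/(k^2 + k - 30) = (k - 3)/(k + 6)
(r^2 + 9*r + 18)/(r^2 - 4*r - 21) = (r + 6)/(r - 7)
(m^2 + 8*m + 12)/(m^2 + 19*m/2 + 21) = 2*(m + 2)/(2*m + 7)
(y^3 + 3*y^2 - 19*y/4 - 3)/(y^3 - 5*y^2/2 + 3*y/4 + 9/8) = 2*(y + 4)/(2*y - 3)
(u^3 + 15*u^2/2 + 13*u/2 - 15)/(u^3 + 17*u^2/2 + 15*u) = (u - 1)/u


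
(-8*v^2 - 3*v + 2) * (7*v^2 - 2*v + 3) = -56*v^4 - 5*v^3 - 4*v^2 - 13*v + 6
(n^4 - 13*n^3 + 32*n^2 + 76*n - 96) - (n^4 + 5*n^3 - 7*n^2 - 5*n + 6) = -18*n^3 + 39*n^2 + 81*n - 102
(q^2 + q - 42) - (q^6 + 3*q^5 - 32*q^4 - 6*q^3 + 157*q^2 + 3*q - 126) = -q^6 - 3*q^5 + 32*q^4 + 6*q^3 - 156*q^2 - 2*q + 84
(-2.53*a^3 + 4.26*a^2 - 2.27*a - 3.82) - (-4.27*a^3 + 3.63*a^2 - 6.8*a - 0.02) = 1.74*a^3 + 0.63*a^2 + 4.53*a - 3.8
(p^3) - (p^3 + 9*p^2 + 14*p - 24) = -9*p^2 - 14*p + 24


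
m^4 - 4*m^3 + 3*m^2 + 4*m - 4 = (m - 2)^2*(m - 1)*(m + 1)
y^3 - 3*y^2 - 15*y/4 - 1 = (y - 4)*(y + 1/2)^2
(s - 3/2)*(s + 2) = s^2 + s/2 - 3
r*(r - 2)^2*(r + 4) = r^4 - 12*r^2 + 16*r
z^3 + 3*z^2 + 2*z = z*(z + 1)*(z + 2)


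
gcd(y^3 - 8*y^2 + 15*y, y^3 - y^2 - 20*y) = y^2 - 5*y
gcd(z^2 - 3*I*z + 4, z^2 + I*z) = z + I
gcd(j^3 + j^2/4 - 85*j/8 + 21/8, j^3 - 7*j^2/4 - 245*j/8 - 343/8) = j + 7/2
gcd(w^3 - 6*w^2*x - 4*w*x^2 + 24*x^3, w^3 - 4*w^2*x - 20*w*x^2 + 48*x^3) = w^2 - 8*w*x + 12*x^2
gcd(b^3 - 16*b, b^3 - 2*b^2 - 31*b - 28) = b + 4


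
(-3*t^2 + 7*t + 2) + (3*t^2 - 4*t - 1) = 3*t + 1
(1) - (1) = 0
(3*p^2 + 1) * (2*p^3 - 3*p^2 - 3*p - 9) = 6*p^5 - 9*p^4 - 7*p^3 - 30*p^2 - 3*p - 9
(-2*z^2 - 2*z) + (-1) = -2*z^2 - 2*z - 1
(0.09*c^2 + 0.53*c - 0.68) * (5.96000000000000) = 0.5364*c^2 + 3.1588*c - 4.0528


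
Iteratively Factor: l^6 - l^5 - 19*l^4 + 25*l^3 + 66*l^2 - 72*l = (l - 1)*(l^5 - 19*l^3 + 6*l^2 + 72*l) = (l - 3)*(l - 1)*(l^4 + 3*l^3 - 10*l^2 - 24*l) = (l - 3)*(l - 1)*(l + 4)*(l^3 - l^2 - 6*l) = (l - 3)*(l - 1)*(l + 2)*(l + 4)*(l^2 - 3*l) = (l - 3)^2*(l - 1)*(l + 2)*(l + 4)*(l)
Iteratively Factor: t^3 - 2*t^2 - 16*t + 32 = (t - 2)*(t^2 - 16) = (t - 4)*(t - 2)*(t + 4)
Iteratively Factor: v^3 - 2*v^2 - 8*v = (v + 2)*(v^2 - 4*v) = v*(v + 2)*(v - 4)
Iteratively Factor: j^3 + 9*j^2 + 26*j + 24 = (j + 2)*(j^2 + 7*j + 12) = (j + 2)*(j + 4)*(j + 3)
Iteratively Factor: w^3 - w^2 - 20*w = (w - 5)*(w^2 + 4*w) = w*(w - 5)*(w + 4)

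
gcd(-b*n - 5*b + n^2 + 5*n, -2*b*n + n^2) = 1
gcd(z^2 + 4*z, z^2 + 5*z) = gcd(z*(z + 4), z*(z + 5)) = z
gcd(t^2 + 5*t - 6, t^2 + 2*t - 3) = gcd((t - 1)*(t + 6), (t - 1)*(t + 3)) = t - 1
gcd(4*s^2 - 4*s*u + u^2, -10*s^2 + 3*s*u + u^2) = 2*s - u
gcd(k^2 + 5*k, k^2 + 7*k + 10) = k + 5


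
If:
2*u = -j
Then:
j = -2*u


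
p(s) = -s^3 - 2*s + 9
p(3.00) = -24.00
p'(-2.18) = -16.26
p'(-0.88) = -4.32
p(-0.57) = 10.33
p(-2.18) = 23.72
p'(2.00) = -14.00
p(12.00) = -1743.00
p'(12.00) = -434.00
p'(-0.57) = -2.97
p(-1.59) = 16.20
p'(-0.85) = -4.17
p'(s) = -3*s^2 - 2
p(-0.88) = 11.44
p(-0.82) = 11.19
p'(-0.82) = -4.02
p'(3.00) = -29.00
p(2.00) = -3.00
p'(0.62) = -3.15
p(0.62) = 7.52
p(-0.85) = 11.31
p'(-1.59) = -9.58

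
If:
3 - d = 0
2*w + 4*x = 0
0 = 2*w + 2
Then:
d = 3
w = -1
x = 1/2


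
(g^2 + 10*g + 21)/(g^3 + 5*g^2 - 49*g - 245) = (g + 3)/(g^2 - 2*g - 35)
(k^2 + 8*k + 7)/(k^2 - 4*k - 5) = (k + 7)/(k - 5)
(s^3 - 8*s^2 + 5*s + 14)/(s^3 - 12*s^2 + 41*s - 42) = (s + 1)/(s - 3)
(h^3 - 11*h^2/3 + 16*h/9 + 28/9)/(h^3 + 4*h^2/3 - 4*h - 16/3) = (9*h^2 - 15*h - 14)/(3*(3*h^2 + 10*h + 8))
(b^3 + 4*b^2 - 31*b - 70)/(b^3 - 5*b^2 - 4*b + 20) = (b + 7)/(b - 2)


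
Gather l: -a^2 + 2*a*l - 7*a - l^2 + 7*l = -a^2 - 7*a - l^2 + l*(2*a + 7)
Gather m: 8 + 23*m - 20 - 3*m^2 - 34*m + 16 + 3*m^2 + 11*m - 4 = 0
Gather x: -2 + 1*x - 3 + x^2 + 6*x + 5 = x^2 + 7*x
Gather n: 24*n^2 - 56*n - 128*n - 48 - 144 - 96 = 24*n^2 - 184*n - 288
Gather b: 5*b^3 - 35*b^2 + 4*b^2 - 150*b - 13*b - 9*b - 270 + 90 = 5*b^3 - 31*b^2 - 172*b - 180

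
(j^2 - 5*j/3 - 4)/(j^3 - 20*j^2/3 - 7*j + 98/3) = (3*j^2 - 5*j - 12)/(3*j^3 - 20*j^2 - 21*j + 98)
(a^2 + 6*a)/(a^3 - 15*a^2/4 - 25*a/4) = 4*(a + 6)/(4*a^2 - 15*a - 25)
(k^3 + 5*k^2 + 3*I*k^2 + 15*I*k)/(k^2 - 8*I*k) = (k^2 + k*(5 + 3*I) + 15*I)/(k - 8*I)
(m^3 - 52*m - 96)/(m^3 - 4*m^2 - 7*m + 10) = (m^2 - 2*m - 48)/(m^2 - 6*m + 5)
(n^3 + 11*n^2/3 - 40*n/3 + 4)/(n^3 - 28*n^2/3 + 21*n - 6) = (n^2 + 4*n - 12)/(n^2 - 9*n + 18)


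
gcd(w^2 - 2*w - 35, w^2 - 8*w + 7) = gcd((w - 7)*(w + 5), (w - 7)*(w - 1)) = w - 7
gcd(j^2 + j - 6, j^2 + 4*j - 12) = j - 2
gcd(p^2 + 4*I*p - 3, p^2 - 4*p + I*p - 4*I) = p + I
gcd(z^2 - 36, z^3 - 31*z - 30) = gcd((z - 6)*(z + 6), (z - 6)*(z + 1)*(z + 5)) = z - 6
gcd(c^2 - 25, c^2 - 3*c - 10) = c - 5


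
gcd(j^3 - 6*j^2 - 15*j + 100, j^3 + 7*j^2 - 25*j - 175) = j - 5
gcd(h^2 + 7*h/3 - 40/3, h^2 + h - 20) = h + 5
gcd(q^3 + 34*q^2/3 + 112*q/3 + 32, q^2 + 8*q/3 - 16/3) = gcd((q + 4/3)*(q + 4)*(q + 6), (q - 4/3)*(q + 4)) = q + 4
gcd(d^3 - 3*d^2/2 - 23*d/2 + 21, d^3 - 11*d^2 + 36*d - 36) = d^2 - 5*d + 6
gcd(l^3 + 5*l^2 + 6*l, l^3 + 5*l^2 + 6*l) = l^3 + 5*l^2 + 6*l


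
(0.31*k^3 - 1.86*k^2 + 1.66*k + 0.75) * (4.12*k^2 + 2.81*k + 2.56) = 1.2772*k^5 - 6.7921*k^4 + 2.4062*k^3 + 2.993*k^2 + 6.3571*k + 1.92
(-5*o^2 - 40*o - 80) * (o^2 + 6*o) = -5*o^4 - 70*o^3 - 320*o^2 - 480*o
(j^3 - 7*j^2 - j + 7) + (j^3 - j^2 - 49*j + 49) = 2*j^3 - 8*j^2 - 50*j + 56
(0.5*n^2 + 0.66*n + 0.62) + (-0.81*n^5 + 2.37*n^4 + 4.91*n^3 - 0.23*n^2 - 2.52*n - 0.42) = -0.81*n^5 + 2.37*n^4 + 4.91*n^3 + 0.27*n^2 - 1.86*n + 0.2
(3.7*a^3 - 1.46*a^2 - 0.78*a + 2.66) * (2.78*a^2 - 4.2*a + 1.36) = 10.286*a^5 - 19.5988*a^4 + 8.9956*a^3 + 8.6852*a^2 - 12.2328*a + 3.6176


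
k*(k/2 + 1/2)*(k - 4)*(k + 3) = k^4/2 - 13*k^2/2 - 6*k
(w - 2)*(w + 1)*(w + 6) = w^3 + 5*w^2 - 8*w - 12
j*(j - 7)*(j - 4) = j^3 - 11*j^2 + 28*j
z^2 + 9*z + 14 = (z + 2)*(z + 7)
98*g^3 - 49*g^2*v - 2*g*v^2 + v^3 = (-7*g + v)*(-2*g + v)*(7*g + v)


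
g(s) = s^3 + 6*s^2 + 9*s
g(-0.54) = -3.27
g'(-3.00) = 0.00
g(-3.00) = 0.00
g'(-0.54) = 3.39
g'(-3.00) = 0.00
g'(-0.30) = 5.67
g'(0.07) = 9.85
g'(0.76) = 19.85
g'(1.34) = 30.47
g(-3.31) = -0.32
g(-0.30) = -2.19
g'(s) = 3*s^2 + 12*s + 9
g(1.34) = 25.24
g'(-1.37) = -1.81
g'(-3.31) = 2.15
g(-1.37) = -3.64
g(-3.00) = 0.00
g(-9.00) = -324.00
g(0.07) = 0.66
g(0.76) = 10.74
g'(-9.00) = 144.00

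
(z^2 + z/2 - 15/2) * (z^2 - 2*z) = z^4 - 3*z^3/2 - 17*z^2/2 + 15*z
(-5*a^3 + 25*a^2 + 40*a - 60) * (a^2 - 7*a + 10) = -5*a^5 + 60*a^4 - 185*a^3 - 90*a^2 + 820*a - 600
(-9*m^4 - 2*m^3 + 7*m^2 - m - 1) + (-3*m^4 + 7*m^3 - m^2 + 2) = -12*m^4 + 5*m^3 + 6*m^2 - m + 1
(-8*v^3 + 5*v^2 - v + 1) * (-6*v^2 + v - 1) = 48*v^5 - 38*v^4 + 19*v^3 - 12*v^2 + 2*v - 1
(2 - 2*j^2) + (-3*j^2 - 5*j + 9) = -5*j^2 - 5*j + 11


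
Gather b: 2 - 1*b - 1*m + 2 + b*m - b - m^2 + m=b*(m - 2) - m^2 + 4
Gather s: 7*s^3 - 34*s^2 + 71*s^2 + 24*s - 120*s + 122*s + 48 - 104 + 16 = 7*s^3 + 37*s^2 + 26*s - 40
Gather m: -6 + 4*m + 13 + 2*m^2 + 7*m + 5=2*m^2 + 11*m + 12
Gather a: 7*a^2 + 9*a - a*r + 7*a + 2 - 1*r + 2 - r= 7*a^2 + a*(16 - r) - 2*r + 4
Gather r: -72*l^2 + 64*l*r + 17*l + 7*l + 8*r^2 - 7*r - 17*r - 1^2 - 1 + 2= -72*l^2 + 24*l + 8*r^2 + r*(64*l - 24)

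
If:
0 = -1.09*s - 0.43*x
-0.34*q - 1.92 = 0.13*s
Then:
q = 0.150836481381543*x - 5.64705882352941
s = -0.394495412844037*x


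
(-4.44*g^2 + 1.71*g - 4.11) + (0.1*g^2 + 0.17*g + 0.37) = -4.34*g^2 + 1.88*g - 3.74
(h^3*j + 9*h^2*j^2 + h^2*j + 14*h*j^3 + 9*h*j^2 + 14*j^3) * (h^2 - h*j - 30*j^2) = h^5*j + 8*h^4*j^2 + h^4*j - 25*h^3*j^3 + 8*h^3*j^2 - 284*h^2*j^4 - 25*h^2*j^3 - 420*h*j^5 - 284*h*j^4 - 420*j^5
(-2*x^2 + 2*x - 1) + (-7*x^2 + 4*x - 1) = -9*x^2 + 6*x - 2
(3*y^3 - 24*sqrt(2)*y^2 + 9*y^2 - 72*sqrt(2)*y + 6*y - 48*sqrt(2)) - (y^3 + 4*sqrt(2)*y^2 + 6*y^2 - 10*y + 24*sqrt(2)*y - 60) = 2*y^3 - 28*sqrt(2)*y^2 + 3*y^2 - 96*sqrt(2)*y + 16*y - 48*sqrt(2) + 60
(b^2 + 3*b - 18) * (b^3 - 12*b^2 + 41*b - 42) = b^5 - 9*b^4 - 13*b^3 + 297*b^2 - 864*b + 756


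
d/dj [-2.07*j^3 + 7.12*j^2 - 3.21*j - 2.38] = -6.21*j^2 + 14.24*j - 3.21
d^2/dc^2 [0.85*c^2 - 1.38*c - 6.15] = 1.70000000000000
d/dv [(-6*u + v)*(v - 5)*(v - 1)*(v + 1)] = -18*u*v^2 + 60*u*v + 6*u + 4*v^3 - 15*v^2 - 2*v + 5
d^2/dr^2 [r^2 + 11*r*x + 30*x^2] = 2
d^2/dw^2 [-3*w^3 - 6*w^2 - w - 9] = -18*w - 12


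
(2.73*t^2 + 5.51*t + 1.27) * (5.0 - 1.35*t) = -3.6855*t^3 + 6.2115*t^2 + 25.8355*t + 6.35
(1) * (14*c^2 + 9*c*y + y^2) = 14*c^2 + 9*c*y + y^2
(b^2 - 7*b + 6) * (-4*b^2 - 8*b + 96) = -4*b^4 + 20*b^3 + 128*b^2 - 720*b + 576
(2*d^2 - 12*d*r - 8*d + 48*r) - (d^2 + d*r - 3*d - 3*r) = d^2 - 13*d*r - 5*d + 51*r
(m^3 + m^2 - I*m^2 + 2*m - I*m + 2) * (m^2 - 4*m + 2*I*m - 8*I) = m^5 - 3*m^4 + I*m^4 - 3*I*m^3 - 12*m^2 - 16*m - 12*I*m - 16*I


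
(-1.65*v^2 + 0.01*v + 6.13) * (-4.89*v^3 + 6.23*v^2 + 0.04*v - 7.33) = 8.0685*v^5 - 10.3284*v^4 - 29.9794*v^3 + 50.2848*v^2 + 0.1719*v - 44.9329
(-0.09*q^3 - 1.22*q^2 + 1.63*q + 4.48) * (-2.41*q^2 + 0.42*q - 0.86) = 0.2169*q^5 + 2.9024*q^4 - 4.3633*q^3 - 9.063*q^2 + 0.4798*q - 3.8528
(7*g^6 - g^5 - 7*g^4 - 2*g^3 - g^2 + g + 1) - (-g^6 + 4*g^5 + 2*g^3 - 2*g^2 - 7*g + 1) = 8*g^6 - 5*g^5 - 7*g^4 - 4*g^3 + g^2 + 8*g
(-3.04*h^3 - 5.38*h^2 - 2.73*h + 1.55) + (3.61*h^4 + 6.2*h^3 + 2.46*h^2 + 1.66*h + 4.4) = 3.61*h^4 + 3.16*h^3 - 2.92*h^2 - 1.07*h + 5.95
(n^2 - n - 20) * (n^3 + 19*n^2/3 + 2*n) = n^5 + 16*n^4/3 - 73*n^3/3 - 386*n^2/3 - 40*n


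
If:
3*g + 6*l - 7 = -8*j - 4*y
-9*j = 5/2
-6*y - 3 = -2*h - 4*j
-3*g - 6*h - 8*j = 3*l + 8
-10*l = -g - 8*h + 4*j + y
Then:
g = 34513/2781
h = -10559/1854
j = -5/18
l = -8192/2781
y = -2395/927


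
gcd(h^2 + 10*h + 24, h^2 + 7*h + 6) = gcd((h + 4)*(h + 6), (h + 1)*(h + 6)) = h + 6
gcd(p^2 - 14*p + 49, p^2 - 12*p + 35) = p - 7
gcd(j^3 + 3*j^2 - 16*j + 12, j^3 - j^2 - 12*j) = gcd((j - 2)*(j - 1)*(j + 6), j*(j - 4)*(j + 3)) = 1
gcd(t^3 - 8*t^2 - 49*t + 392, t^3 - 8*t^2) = t - 8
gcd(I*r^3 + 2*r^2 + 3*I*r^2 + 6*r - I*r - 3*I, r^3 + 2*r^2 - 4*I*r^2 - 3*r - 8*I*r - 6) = r - I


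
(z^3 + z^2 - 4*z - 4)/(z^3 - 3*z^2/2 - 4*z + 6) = 2*(z + 1)/(2*z - 3)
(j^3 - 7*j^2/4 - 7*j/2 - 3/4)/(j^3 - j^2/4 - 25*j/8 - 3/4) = 2*(j^2 - 2*j - 3)/(2*j^2 - j - 6)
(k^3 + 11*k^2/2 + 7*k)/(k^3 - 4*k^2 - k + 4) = k*(2*k^2 + 11*k + 14)/(2*(k^3 - 4*k^2 - k + 4))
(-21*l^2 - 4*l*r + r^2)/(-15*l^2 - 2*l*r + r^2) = (-7*l + r)/(-5*l + r)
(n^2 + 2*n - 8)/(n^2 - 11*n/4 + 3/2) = 4*(n + 4)/(4*n - 3)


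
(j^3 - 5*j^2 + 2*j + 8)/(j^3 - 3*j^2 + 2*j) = (j^2 - 3*j - 4)/(j*(j - 1))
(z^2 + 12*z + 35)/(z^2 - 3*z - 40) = (z + 7)/(z - 8)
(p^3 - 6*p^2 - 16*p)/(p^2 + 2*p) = p - 8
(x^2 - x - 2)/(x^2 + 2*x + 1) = (x - 2)/(x + 1)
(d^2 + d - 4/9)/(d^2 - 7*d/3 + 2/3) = (d + 4/3)/(d - 2)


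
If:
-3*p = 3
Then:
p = -1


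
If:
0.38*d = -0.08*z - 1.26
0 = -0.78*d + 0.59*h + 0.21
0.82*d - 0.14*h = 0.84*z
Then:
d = -2.87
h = -4.15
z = -2.11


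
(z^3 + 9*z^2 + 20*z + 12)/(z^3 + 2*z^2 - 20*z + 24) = (z^2 + 3*z + 2)/(z^2 - 4*z + 4)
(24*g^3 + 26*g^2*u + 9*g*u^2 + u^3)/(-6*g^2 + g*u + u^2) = (8*g^2 + 6*g*u + u^2)/(-2*g + u)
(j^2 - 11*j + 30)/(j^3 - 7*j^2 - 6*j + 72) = (j - 5)/(j^2 - j - 12)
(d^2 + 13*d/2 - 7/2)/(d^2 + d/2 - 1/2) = (d + 7)/(d + 1)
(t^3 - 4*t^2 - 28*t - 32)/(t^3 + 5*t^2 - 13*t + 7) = (t^3 - 4*t^2 - 28*t - 32)/(t^3 + 5*t^2 - 13*t + 7)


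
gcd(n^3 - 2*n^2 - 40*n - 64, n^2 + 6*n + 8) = n^2 + 6*n + 8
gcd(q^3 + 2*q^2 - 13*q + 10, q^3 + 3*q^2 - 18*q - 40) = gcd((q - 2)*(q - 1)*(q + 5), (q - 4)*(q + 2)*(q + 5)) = q + 5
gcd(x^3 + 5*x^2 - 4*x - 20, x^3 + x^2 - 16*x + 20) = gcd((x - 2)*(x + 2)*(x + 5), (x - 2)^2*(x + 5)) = x^2 + 3*x - 10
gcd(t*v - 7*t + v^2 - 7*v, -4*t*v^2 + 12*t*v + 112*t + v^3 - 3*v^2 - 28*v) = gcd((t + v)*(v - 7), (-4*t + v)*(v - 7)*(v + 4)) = v - 7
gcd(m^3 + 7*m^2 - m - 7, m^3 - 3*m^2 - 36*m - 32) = m + 1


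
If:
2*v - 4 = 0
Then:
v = 2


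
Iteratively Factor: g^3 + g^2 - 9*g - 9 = (g + 1)*(g^2 - 9) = (g + 1)*(g + 3)*(g - 3)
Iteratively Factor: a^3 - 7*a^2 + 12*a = (a - 3)*(a^2 - 4*a) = (a - 4)*(a - 3)*(a)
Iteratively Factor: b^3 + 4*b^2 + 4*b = (b + 2)*(b^2 + 2*b) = b*(b + 2)*(b + 2)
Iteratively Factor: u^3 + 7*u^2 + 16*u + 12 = (u + 2)*(u^2 + 5*u + 6) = (u + 2)*(u + 3)*(u + 2)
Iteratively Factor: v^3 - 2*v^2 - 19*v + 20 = (v - 1)*(v^2 - v - 20) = (v - 1)*(v + 4)*(v - 5)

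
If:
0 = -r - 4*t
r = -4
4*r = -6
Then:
No Solution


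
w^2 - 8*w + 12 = (w - 6)*(w - 2)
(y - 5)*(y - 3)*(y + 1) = y^3 - 7*y^2 + 7*y + 15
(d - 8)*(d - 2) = d^2 - 10*d + 16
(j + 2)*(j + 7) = j^2 + 9*j + 14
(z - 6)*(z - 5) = z^2 - 11*z + 30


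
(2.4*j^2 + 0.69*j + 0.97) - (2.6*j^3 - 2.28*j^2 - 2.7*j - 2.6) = -2.6*j^3 + 4.68*j^2 + 3.39*j + 3.57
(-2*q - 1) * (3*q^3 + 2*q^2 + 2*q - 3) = -6*q^4 - 7*q^3 - 6*q^2 + 4*q + 3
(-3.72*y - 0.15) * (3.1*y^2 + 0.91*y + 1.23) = -11.532*y^3 - 3.8502*y^2 - 4.7121*y - 0.1845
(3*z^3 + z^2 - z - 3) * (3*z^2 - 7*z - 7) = 9*z^5 - 18*z^4 - 31*z^3 - 9*z^2 + 28*z + 21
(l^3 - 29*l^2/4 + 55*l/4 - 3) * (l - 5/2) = l^4 - 39*l^3/4 + 255*l^2/8 - 299*l/8 + 15/2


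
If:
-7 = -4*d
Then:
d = 7/4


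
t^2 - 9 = (t - 3)*(t + 3)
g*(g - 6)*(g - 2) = g^3 - 8*g^2 + 12*g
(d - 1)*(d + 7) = d^2 + 6*d - 7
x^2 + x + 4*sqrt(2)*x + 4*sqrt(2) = (x + 1)*(x + 4*sqrt(2))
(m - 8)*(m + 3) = m^2 - 5*m - 24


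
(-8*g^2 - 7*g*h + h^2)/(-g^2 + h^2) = (8*g - h)/(g - h)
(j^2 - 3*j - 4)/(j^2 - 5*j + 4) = (j + 1)/(j - 1)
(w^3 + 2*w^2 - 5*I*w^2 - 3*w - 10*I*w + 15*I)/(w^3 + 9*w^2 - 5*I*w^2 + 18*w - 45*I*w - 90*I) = (w - 1)/(w + 6)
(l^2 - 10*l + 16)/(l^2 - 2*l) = (l - 8)/l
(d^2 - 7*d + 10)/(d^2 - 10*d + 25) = (d - 2)/(d - 5)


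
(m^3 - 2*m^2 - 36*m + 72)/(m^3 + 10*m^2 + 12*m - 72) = (m - 6)/(m + 6)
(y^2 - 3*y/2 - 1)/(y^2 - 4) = (y + 1/2)/(y + 2)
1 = 1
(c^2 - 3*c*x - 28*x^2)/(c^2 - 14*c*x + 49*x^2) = (-c - 4*x)/(-c + 7*x)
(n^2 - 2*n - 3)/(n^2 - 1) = (n - 3)/(n - 1)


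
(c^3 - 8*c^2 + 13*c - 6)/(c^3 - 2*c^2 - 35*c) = (-c^3 + 8*c^2 - 13*c + 6)/(c*(-c^2 + 2*c + 35))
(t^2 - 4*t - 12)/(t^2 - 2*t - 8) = (t - 6)/(t - 4)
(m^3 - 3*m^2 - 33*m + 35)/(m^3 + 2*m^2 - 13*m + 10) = (m - 7)/(m - 2)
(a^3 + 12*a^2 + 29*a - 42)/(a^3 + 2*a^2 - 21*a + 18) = (a + 7)/(a - 3)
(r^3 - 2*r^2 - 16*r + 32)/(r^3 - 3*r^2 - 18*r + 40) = (r - 4)/(r - 5)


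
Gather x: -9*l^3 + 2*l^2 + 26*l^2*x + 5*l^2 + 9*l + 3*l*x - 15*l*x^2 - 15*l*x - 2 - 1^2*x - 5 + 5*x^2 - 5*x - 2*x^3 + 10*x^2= -9*l^3 + 7*l^2 + 9*l - 2*x^3 + x^2*(15 - 15*l) + x*(26*l^2 - 12*l - 6) - 7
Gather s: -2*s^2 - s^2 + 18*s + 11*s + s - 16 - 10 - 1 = -3*s^2 + 30*s - 27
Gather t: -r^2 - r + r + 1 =1 - r^2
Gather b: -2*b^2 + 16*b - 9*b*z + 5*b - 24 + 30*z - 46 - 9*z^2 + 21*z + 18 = -2*b^2 + b*(21 - 9*z) - 9*z^2 + 51*z - 52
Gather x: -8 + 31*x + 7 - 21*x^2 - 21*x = -21*x^2 + 10*x - 1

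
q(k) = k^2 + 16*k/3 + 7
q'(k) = 2*k + 16/3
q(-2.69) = -0.11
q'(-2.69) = -0.05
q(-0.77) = 3.49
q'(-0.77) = 3.79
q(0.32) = 8.81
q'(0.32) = 5.97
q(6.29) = 80.11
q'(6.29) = 17.91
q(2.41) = 25.66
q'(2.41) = 10.15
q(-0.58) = 4.24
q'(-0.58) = 4.17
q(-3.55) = 0.67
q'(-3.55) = -1.77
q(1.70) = 18.96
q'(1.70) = 8.73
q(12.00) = 215.00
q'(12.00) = 29.33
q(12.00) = 215.00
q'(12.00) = 29.33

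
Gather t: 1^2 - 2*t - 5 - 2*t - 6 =-4*t - 10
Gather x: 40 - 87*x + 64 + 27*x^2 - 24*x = 27*x^2 - 111*x + 104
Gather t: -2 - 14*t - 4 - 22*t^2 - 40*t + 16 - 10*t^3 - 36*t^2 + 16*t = -10*t^3 - 58*t^2 - 38*t + 10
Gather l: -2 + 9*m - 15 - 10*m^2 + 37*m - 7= -10*m^2 + 46*m - 24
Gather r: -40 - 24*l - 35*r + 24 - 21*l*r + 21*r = -24*l + r*(-21*l - 14) - 16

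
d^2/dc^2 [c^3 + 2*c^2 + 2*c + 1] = 6*c + 4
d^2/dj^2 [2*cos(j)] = -2*cos(j)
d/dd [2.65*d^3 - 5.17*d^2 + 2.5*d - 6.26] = 7.95*d^2 - 10.34*d + 2.5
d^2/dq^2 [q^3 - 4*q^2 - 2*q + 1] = 6*q - 8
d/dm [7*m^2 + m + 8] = 14*m + 1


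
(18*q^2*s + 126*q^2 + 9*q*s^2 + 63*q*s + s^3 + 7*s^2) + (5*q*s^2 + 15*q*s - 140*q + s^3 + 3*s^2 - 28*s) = 18*q^2*s + 126*q^2 + 14*q*s^2 + 78*q*s - 140*q + 2*s^3 + 10*s^2 - 28*s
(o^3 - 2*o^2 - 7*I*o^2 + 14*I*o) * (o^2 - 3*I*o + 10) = o^5 - 2*o^4 - 10*I*o^4 - 11*o^3 + 20*I*o^3 + 22*o^2 - 70*I*o^2 + 140*I*o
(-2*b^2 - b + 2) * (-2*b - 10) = 4*b^3 + 22*b^2 + 6*b - 20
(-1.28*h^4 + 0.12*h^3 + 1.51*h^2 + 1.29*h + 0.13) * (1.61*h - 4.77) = -2.0608*h^5 + 6.2988*h^4 + 1.8587*h^3 - 5.1258*h^2 - 5.944*h - 0.6201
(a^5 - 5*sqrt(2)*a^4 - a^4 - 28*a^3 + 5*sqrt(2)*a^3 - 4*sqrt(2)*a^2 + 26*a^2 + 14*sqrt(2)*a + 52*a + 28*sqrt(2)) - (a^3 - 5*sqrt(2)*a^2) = a^5 - 5*sqrt(2)*a^4 - a^4 - 29*a^3 + 5*sqrt(2)*a^3 + sqrt(2)*a^2 + 26*a^2 + 14*sqrt(2)*a + 52*a + 28*sqrt(2)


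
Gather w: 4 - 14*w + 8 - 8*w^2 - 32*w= -8*w^2 - 46*w + 12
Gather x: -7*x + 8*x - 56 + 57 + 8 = x + 9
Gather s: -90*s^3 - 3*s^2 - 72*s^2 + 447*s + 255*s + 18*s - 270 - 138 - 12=-90*s^3 - 75*s^2 + 720*s - 420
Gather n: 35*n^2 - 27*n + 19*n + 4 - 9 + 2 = 35*n^2 - 8*n - 3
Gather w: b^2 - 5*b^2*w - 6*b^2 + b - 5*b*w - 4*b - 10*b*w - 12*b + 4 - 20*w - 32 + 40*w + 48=-5*b^2 - 15*b + w*(-5*b^2 - 15*b + 20) + 20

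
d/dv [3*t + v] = 1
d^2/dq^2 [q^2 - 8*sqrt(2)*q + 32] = 2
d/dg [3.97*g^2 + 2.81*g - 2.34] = 7.94*g + 2.81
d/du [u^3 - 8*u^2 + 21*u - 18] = 3*u^2 - 16*u + 21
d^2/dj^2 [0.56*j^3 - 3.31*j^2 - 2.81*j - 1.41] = 3.36*j - 6.62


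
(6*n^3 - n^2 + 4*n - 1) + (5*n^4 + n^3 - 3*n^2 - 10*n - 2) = 5*n^4 + 7*n^3 - 4*n^2 - 6*n - 3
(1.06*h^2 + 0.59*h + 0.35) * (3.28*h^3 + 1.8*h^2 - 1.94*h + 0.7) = 3.4768*h^5 + 3.8432*h^4 + 0.1536*h^3 + 0.2274*h^2 - 0.266*h + 0.245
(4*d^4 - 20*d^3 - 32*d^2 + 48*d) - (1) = 4*d^4 - 20*d^3 - 32*d^2 + 48*d - 1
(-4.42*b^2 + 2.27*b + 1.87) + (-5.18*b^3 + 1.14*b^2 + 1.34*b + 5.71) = -5.18*b^3 - 3.28*b^2 + 3.61*b + 7.58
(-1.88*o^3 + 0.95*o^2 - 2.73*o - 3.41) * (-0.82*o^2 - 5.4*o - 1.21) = 1.5416*o^5 + 9.373*o^4 - 0.6166*o^3 + 16.3887*o^2 + 21.7173*o + 4.1261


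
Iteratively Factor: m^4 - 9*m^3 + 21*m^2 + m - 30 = (m - 2)*(m^3 - 7*m^2 + 7*m + 15) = (m - 3)*(m - 2)*(m^2 - 4*m - 5) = (m - 5)*(m - 3)*(m - 2)*(m + 1)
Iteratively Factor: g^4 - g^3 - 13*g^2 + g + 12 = (g + 1)*(g^3 - 2*g^2 - 11*g + 12) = (g + 1)*(g + 3)*(g^2 - 5*g + 4) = (g - 1)*(g + 1)*(g + 3)*(g - 4)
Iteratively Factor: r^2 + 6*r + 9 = (r + 3)*(r + 3)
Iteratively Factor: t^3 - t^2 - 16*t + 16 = (t - 4)*(t^2 + 3*t - 4) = (t - 4)*(t + 4)*(t - 1)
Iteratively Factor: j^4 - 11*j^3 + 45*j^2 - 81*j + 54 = (j - 3)*(j^3 - 8*j^2 + 21*j - 18) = (j - 3)*(j - 2)*(j^2 - 6*j + 9) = (j - 3)^2*(j - 2)*(j - 3)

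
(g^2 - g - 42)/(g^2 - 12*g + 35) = (g + 6)/(g - 5)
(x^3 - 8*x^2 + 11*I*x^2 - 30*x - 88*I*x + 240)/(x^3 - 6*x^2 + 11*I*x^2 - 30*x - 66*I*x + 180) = (x - 8)/(x - 6)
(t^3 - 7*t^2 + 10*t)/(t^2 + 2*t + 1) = t*(t^2 - 7*t + 10)/(t^2 + 2*t + 1)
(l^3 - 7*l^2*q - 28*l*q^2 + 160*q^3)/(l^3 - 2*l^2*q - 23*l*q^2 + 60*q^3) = (-l + 8*q)/(-l + 3*q)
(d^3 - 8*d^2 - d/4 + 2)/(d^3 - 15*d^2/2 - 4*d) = (d - 1/2)/d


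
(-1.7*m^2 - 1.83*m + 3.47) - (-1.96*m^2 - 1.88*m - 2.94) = 0.26*m^2 + 0.0499999999999998*m + 6.41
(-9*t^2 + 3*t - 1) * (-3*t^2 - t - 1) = 27*t^4 + 9*t^2 - 2*t + 1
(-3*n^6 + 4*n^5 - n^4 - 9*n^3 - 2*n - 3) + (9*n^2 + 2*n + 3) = -3*n^6 + 4*n^5 - n^4 - 9*n^3 + 9*n^2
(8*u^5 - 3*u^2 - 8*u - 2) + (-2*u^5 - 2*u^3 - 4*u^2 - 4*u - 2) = 6*u^5 - 2*u^3 - 7*u^2 - 12*u - 4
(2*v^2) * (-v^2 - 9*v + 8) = -2*v^4 - 18*v^3 + 16*v^2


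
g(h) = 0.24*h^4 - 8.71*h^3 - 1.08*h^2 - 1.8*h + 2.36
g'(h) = 0.96*h^3 - 26.13*h^2 - 2.16*h - 1.8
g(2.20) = -93.95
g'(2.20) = -122.80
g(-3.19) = 304.71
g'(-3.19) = -291.97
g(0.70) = -2.36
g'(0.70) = -15.79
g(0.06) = 2.25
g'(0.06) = -2.02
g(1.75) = -48.53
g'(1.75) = -80.46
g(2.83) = -193.40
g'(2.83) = -195.43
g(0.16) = 2.01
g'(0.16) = -2.81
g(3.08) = -246.32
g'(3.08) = -228.28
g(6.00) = -1617.64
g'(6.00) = -748.08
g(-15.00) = 41332.61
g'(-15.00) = -9088.65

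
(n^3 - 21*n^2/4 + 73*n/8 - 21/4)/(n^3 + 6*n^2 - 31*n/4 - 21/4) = (4*n^2 - 15*n + 14)/(2*(2*n^2 + 15*n + 7))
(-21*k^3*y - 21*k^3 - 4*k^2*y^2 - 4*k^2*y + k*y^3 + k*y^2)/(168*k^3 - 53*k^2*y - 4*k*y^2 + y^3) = k*(-21*k^2*y - 21*k^2 - 4*k*y^2 - 4*k*y + y^3 + y^2)/(168*k^3 - 53*k^2*y - 4*k*y^2 + y^3)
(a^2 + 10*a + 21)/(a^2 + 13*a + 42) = (a + 3)/(a + 6)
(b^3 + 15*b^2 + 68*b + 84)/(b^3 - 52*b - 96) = (b + 7)/(b - 8)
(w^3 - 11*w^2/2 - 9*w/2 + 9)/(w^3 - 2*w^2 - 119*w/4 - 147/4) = 2*(w^2 - 7*w + 6)/(2*w^2 - 7*w - 49)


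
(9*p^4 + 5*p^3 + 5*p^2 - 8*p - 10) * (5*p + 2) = 45*p^5 + 43*p^4 + 35*p^3 - 30*p^2 - 66*p - 20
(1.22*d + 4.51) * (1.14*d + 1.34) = 1.3908*d^2 + 6.7762*d + 6.0434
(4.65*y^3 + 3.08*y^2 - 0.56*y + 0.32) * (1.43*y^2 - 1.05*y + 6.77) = 6.6495*y^5 - 0.4781*y^4 + 27.4457*y^3 + 21.8972*y^2 - 4.1272*y + 2.1664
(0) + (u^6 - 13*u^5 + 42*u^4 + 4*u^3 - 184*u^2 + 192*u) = u^6 - 13*u^5 + 42*u^4 + 4*u^3 - 184*u^2 + 192*u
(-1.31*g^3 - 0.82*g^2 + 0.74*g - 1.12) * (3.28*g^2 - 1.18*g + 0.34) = -4.2968*g^5 - 1.1438*g^4 + 2.9494*g^3 - 4.8256*g^2 + 1.5732*g - 0.3808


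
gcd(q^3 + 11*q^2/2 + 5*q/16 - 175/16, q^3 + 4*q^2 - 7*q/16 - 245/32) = q^2 + q/2 - 35/16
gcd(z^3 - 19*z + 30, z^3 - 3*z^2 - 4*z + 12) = z^2 - 5*z + 6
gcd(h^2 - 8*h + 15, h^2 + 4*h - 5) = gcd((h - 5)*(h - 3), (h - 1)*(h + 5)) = 1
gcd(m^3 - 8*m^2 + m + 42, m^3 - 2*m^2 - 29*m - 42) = m^2 - 5*m - 14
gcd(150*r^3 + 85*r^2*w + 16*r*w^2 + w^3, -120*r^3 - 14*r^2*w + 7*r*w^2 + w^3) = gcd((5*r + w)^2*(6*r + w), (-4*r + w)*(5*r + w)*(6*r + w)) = 30*r^2 + 11*r*w + w^2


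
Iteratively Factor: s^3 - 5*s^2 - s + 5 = (s - 5)*(s^2 - 1) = (s - 5)*(s + 1)*(s - 1)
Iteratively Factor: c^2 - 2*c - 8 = (c + 2)*(c - 4)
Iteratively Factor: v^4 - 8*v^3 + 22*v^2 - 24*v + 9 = (v - 1)*(v^3 - 7*v^2 + 15*v - 9) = (v - 3)*(v - 1)*(v^2 - 4*v + 3) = (v - 3)*(v - 1)^2*(v - 3)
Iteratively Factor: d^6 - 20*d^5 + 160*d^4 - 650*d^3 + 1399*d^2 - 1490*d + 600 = (d - 3)*(d^5 - 17*d^4 + 109*d^3 - 323*d^2 + 430*d - 200) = (d - 5)*(d - 3)*(d^4 - 12*d^3 + 49*d^2 - 78*d + 40) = (d - 5)*(d - 4)*(d - 3)*(d^3 - 8*d^2 + 17*d - 10) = (d - 5)^2*(d - 4)*(d - 3)*(d^2 - 3*d + 2) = (d - 5)^2*(d - 4)*(d - 3)*(d - 1)*(d - 2)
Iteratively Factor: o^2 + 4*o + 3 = (o + 3)*(o + 1)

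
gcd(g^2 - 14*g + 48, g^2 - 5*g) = 1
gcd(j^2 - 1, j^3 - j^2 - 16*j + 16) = j - 1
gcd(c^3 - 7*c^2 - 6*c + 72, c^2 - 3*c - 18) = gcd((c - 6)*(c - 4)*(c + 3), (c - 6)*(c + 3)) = c^2 - 3*c - 18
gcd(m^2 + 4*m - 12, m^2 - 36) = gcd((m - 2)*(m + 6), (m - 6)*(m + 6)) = m + 6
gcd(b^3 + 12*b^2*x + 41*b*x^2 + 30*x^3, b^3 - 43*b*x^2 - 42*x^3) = b^2 + 7*b*x + 6*x^2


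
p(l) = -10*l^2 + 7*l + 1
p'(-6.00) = 127.00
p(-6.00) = -401.00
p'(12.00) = -233.00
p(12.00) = -1355.00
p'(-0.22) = 11.40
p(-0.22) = -1.02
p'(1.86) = -30.20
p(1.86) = -20.58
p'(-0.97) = 26.40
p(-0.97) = -15.20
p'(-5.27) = 112.40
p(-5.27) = -313.62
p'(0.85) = -10.00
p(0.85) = -0.27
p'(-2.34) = 53.80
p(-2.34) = -70.14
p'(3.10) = -55.00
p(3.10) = -73.40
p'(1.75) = -28.00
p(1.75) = -17.38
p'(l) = 7 - 20*l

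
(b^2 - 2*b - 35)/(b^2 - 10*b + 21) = (b + 5)/(b - 3)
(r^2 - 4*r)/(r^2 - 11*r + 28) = r/(r - 7)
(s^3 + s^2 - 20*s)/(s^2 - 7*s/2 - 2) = 2*s*(s + 5)/(2*s + 1)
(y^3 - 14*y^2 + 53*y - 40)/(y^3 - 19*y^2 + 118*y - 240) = (y - 1)/(y - 6)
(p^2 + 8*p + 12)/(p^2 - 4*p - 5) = (p^2 + 8*p + 12)/(p^2 - 4*p - 5)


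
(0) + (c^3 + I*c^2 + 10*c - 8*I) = c^3 + I*c^2 + 10*c - 8*I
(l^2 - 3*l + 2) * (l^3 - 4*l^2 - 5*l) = l^5 - 7*l^4 + 9*l^3 + 7*l^2 - 10*l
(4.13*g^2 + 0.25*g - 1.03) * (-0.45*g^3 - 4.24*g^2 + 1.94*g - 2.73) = -1.8585*g^5 - 17.6237*g^4 + 7.4157*g^3 - 6.4227*g^2 - 2.6807*g + 2.8119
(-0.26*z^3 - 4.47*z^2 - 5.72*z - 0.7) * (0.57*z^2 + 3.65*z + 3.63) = -0.1482*z^5 - 3.4969*z^4 - 20.5197*z^3 - 37.5031*z^2 - 23.3186*z - 2.541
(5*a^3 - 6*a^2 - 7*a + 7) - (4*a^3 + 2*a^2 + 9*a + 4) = a^3 - 8*a^2 - 16*a + 3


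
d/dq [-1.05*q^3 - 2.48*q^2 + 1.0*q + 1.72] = -3.15*q^2 - 4.96*q + 1.0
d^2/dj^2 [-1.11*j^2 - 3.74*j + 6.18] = -2.22000000000000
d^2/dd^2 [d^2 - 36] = 2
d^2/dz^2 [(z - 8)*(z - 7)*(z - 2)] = 6*z - 34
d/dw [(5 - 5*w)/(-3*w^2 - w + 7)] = 5*(3*w^2 + w - (w - 1)*(6*w + 1) - 7)/(3*w^2 + w - 7)^2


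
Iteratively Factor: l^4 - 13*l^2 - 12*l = (l - 4)*(l^3 + 4*l^2 + 3*l) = (l - 4)*(l + 1)*(l^2 + 3*l) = l*(l - 4)*(l + 1)*(l + 3)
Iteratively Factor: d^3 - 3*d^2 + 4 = (d - 2)*(d^2 - d - 2) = (d - 2)^2*(d + 1)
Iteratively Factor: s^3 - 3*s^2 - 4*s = (s)*(s^2 - 3*s - 4) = s*(s + 1)*(s - 4)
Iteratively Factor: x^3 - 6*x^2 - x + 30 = (x + 2)*(x^2 - 8*x + 15) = (x - 5)*(x + 2)*(x - 3)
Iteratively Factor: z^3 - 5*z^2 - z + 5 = (z - 5)*(z^2 - 1) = (z - 5)*(z + 1)*(z - 1)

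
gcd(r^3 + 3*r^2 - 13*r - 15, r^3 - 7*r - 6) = r^2 - 2*r - 3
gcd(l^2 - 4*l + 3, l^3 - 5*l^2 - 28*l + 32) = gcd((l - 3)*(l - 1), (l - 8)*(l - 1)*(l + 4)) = l - 1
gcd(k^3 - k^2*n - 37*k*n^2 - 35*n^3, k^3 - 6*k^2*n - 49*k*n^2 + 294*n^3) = k - 7*n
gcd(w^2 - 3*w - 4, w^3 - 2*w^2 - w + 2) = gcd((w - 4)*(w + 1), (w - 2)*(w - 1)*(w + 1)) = w + 1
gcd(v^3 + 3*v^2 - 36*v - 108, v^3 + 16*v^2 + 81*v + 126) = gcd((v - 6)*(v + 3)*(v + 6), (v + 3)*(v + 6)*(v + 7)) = v^2 + 9*v + 18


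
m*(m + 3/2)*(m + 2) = m^3 + 7*m^2/2 + 3*m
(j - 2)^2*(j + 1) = j^3 - 3*j^2 + 4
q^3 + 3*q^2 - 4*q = q*(q - 1)*(q + 4)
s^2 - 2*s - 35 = (s - 7)*(s + 5)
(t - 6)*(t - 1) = t^2 - 7*t + 6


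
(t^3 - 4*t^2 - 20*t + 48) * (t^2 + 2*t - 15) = t^5 - 2*t^4 - 43*t^3 + 68*t^2 + 396*t - 720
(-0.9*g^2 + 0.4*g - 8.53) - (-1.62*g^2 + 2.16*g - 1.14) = 0.72*g^2 - 1.76*g - 7.39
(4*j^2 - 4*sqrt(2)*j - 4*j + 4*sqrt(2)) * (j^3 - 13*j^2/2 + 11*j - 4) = 4*j^5 - 30*j^4 - 4*sqrt(2)*j^4 + 30*sqrt(2)*j^3 + 70*j^3 - 70*sqrt(2)*j^2 - 60*j^2 + 16*j + 60*sqrt(2)*j - 16*sqrt(2)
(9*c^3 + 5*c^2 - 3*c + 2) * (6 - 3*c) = -27*c^4 + 39*c^3 + 39*c^2 - 24*c + 12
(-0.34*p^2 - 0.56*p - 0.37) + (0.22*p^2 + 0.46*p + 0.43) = -0.12*p^2 - 0.1*p + 0.06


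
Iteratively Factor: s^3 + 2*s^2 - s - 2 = (s + 1)*(s^2 + s - 2) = (s + 1)*(s + 2)*(s - 1)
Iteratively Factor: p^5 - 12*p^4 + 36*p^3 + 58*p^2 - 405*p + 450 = (p + 3)*(p^4 - 15*p^3 + 81*p^2 - 185*p + 150) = (p - 5)*(p + 3)*(p^3 - 10*p^2 + 31*p - 30) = (p - 5)*(p - 3)*(p + 3)*(p^2 - 7*p + 10) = (p - 5)*(p - 3)*(p - 2)*(p + 3)*(p - 5)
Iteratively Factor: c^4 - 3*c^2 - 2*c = (c + 1)*(c^3 - c^2 - 2*c) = c*(c + 1)*(c^2 - c - 2) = c*(c - 2)*(c + 1)*(c + 1)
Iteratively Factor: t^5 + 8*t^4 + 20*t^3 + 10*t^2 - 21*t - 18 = (t - 1)*(t^4 + 9*t^3 + 29*t^2 + 39*t + 18) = (t - 1)*(t + 3)*(t^3 + 6*t^2 + 11*t + 6) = (t - 1)*(t + 3)^2*(t^2 + 3*t + 2) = (t - 1)*(t + 2)*(t + 3)^2*(t + 1)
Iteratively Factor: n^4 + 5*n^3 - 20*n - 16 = (n + 2)*(n^3 + 3*n^2 - 6*n - 8) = (n + 2)*(n + 4)*(n^2 - n - 2) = (n + 1)*(n + 2)*(n + 4)*(n - 2)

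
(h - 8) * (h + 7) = h^2 - h - 56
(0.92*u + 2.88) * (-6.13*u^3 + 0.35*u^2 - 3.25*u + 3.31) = -5.6396*u^4 - 17.3324*u^3 - 1.982*u^2 - 6.3148*u + 9.5328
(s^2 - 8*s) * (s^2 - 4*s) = s^4 - 12*s^3 + 32*s^2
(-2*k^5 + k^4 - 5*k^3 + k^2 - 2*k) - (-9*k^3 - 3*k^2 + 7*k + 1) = -2*k^5 + k^4 + 4*k^3 + 4*k^2 - 9*k - 1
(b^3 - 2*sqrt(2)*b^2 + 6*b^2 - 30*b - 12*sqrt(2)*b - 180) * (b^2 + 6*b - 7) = b^5 - 2*sqrt(2)*b^4 + 12*b^4 - 24*sqrt(2)*b^3 - b^3 - 402*b^2 - 58*sqrt(2)*b^2 - 870*b + 84*sqrt(2)*b + 1260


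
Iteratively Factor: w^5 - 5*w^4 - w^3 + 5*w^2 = (w - 1)*(w^4 - 4*w^3 - 5*w^2) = (w - 5)*(w - 1)*(w^3 + w^2) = w*(w - 5)*(w - 1)*(w^2 + w) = w*(w - 5)*(w - 1)*(w + 1)*(w)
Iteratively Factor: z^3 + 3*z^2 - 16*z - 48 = (z + 4)*(z^2 - z - 12) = (z - 4)*(z + 4)*(z + 3)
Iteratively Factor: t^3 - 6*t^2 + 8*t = (t)*(t^2 - 6*t + 8) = t*(t - 2)*(t - 4)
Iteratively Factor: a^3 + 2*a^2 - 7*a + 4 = (a - 1)*(a^2 + 3*a - 4) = (a - 1)*(a + 4)*(a - 1)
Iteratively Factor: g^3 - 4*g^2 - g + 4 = (g - 4)*(g^2 - 1) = (g - 4)*(g + 1)*(g - 1)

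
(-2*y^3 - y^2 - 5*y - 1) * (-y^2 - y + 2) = 2*y^5 + 3*y^4 + 2*y^3 + 4*y^2 - 9*y - 2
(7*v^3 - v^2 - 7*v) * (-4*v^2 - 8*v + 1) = -28*v^5 - 52*v^4 + 43*v^3 + 55*v^2 - 7*v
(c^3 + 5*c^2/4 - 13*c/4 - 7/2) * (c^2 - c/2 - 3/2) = c^5 + 3*c^4/4 - 43*c^3/8 - 15*c^2/4 + 53*c/8 + 21/4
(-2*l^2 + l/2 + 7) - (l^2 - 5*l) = -3*l^2 + 11*l/2 + 7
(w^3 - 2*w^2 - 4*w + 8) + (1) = w^3 - 2*w^2 - 4*w + 9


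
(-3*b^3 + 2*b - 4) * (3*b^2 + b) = -9*b^5 - 3*b^4 + 6*b^3 - 10*b^2 - 4*b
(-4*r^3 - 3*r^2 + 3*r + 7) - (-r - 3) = -4*r^3 - 3*r^2 + 4*r + 10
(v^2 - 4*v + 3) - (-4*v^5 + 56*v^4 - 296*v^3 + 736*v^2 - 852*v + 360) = 4*v^5 - 56*v^4 + 296*v^3 - 735*v^2 + 848*v - 357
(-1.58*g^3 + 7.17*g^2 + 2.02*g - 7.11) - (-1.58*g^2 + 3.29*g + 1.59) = -1.58*g^3 + 8.75*g^2 - 1.27*g - 8.7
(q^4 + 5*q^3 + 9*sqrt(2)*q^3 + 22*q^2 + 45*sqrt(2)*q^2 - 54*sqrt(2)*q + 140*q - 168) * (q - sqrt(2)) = q^5 + 5*q^4 + 8*sqrt(2)*q^4 + 4*q^3 + 40*sqrt(2)*q^3 - 76*sqrt(2)*q^2 + 50*q^2 - 140*sqrt(2)*q - 60*q + 168*sqrt(2)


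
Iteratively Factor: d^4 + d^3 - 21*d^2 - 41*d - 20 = (d + 4)*(d^3 - 3*d^2 - 9*d - 5) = (d + 1)*(d + 4)*(d^2 - 4*d - 5) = (d - 5)*(d + 1)*(d + 4)*(d + 1)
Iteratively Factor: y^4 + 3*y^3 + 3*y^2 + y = (y + 1)*(y^3 + 2*y^2 + y) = (y + 1)^2*(y^2 + y) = y*(y + 1)^2*(y + 1)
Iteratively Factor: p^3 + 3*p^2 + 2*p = (p + 2)*(p^2 + p) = p*(p + 2)*(p + 1)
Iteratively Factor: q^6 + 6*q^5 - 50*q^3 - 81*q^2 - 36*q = (q - 3)*(q^5 + 9*q^4 + 27*q^3 + 31*q^2 + 12*q) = (q - 3)*(q + 3)*(q^4 + 6*q^3 + 9*q^2 + 4*q) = (q - 3)*(q + 1)*(q + 3)*(q^3 + 5*q^2 + 4*q) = (q - 3)*(q + 1)^2*(q + 3)*(q^2 + 4*q) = q*(q - 3)*(q + 1)^2*(q + 3)*(q + 4)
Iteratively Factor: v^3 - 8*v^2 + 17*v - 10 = (v - 1)*(v^2 - 7*v + 10) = (v - 2)*(v - 1)*(v - 5)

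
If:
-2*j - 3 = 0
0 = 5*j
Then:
No Solution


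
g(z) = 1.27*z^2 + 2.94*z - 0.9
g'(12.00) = 33.42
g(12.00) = 217.26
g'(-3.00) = -4.68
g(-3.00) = 1.71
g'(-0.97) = 0.48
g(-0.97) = -2.56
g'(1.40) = 6.50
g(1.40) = 5.71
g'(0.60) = 4.46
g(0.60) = 1.32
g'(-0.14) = 2.58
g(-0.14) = -1.29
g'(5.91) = 17.95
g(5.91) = 60.83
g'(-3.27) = -5.37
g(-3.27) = 3.07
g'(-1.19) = -0.08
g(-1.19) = -2.60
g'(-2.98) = -4.63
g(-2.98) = 1.62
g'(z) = 2.54*z + 2.94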